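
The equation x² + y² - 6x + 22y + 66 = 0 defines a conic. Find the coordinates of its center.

Group: (x² - 6x) + (y² + 22y) = -66
(x - 3)² + (y + 11)² = -66 + 9 + 121 = 64
So (x - 3)² + (y + 11)² = 64.
Circle centered at (3, -11) with r² = 64.

(3, -11)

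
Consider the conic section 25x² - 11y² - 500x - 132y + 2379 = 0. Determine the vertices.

(10, -11) and (10, -1)

Collect terms: 25(x² - 20x) -11(y² + 12y) = -2379
Completing the square gives 25(x - 10)² -11(y + 6)² = -2379 + 2500 - 396 = -275.
Dividing both sides by -275: (y + 6)²/25 - (x - 10)²/11 = 1
Hyperbola, center (10, -6), transverse axis vertical; a² = 25, b² = 11.
a = 5. Vertices at (h, k ± a).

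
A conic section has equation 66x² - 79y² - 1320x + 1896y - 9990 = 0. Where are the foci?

(10 - √145, 12) and (10 + √145, 12)

66(x² - 20x) -79(y² - 24y) = 9990
Complete the square in x and y: 66(x - 10)² -79(y - 12)² = 9990 + 6600 - 11376 = 5214
Divide by 5214: (x - 10)²/79 - (y - 12)²/66 = 1
Hyperbola, center (10, 12), transverse axis horizontal; a² = 79, b² = 66.
c² = a² + b² = 79 + 66 = 145, so c = √145.
Foci lie on the horizontal axis through the center: (h ± c, k).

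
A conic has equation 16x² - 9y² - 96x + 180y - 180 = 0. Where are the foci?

(3, 0) and (3, 20)

Collect terms: 16(x² - 6x) -9(y² - 20y) = 180
Completing the square gives 16(x - 3)² -9(y - 10)² = 180 + 144 - 900 = -576.
Divide by -576: (y - 10)²/64 - (x - 3)²/36 = 1
Hyperbola, center (3, 10), transverse axis vertical; a² = 64, b² = 36.
c² = a² + b² = 64 + 36 = 100, so c = 10.
Foci lie on the vertical axis through the center: (h, k ± c).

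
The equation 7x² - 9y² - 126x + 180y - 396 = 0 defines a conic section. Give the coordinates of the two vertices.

7(x² - 18x) -9(y² - 20y) = 396
Completing the square gives 7(x - 9)² -9(y - 10)² = 396 + 567 - 900 = 63.
Divide through by 63 to get (x - 9)²/9 - (y - 10)²/7 = 1.
Hyperbola, center (9, 10), transverse axis horizontal; a² = 9, b² = 7.
a = 3. Vertices at (h ± a, k).

(6, 10) and (12, 10)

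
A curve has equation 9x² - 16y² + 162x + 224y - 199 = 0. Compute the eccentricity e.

e = 5/4

Group: 9(x² + 18x) -16(y² - 14y) = 199
Complete the square: 9(x + 9)² -16(y - 7)² = 199 + 729 - 784 = 144
Dividing both sides by 144: (x + 9)²/16 - (y - 7)²/9 = 1
Hyperbola, center (-9, 7), transverse axis horizontal; a² = 16, b² = 9.
c² = a² + b² = 25, so c = 5.
e = c/a = 5/4.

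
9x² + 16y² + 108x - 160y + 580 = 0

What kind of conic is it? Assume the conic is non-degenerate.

ellipse

No xy term. Coefficients of x² and y² are A = 9, C = 16.
A and C have the same sign but A ≠ C ⇒ ellipse.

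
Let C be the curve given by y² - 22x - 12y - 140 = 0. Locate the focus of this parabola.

Only y is squared. Complete the square in y: (y - 6)² = 22(x + 8).
Vertex (-8, 6); 4p = 22 so p = 11/2. Opens right.
Focus is p units from the vertex along the axis: (h + p, k).

(-5/2, 6)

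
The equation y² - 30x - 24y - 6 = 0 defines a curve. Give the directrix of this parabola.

Only y is squared. Complete the square in y: (y - 12)² = 30(x + 5).
Vertex (-5, 12); 4p = 30 so p = 15/2. Opens right.
Directrix is the vertical line x = h − p = -5 − (15/2) = -25/2.

x = -25/2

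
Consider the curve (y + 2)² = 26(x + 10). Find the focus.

Vertex (-10, -2); 4p = 26 so p = 13/2. Opens right.
Focus is p units from the vertex along the axis: (h + p, k).

(-7/2, -2)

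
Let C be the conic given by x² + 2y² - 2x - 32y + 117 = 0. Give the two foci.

(1 - √6, 8) and (1 + √6, 8)

Rearranging, (x² - 2x) + 2(y² - 16y) = -117.
Complete the square: (x - 1)² + 2(y - 8)² = -117 + 1 + 128 = 12
Divide by 12: (x - 1)²/12 + (y - 8)²/6 = 1
Ellipse, center (1, 8), major axis horizontal; a² = 12, b² = 6.
c² = a² - b² = 12 - 6 = 6, so c = √6.
Foci lie on the horizontal axis through the center: (h ± c, k).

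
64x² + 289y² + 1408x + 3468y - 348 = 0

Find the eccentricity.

Rearranging, 64(x² + 22x) + 289(y² + 12y) = 348.
Completing the square gives 64(x + 11)² + 289(y + 6)² = 348 + 7744 + 10404 = 18496.
Divide by 18496: (x + 11)²/289 + (y + 6)²/64 = 1
Ellipse, center (-11, -6), major axis horizontal; a² = 289, b² = 64.
c² = a² - b² = 225, so c = 15.
e = c/a = 15/17.

e = 15/17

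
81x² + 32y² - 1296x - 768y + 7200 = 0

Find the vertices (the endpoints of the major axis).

(8, 3) and (8, 21)

Rearranging, 81(x² - 16x) + 32(y² - 24y) = -7200.
Complete the square: 81(x - 8)² + 32(y - 12)² = -7200 + 5184 + 4608 = 2592
Divide through by 2592 to get (x - 8)²/32 + (y - 12)²/81 = 1.
Ellipse, center (8, 12), major axis vertical; a² = 81, b² = 32.
a = 9. Vertices at (h, k ± a).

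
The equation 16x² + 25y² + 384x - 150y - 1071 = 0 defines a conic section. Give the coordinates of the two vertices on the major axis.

Rearranging, 16(x² + 24x) + 25(y² - 6y) = 1071.
Completing the square gives 16(x + 12)² + 25(y - 3)² = 1071 + 2304 + 225 = 3600.
Dividing both sides by 3600: (x + 12)²/225 + (y - 3)²/144 = 1
Ellipse, center (-12, 3), major axis horizontal; a² = 225, b² = 144.
a = 15. Vertices at (h ± a, k).

(-27, 3) and (3, 3)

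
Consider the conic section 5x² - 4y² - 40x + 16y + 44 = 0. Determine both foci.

(1, 2) and (7, 2)

Collect terms: 5(x² - 8x) -4(y² - 4y) = -44
Completing the square gives 5(x - 4)² -4(y - 2)² = -44 + 80 - 16 = 20.
Dividing both sides by 20: (x - 4)²/4 - (y - 2)²/5 = 1
Hyperbola, center (4, 2), transverse axis horizontal; a² = 4, b² = 5.
c² = a² + b² = 4 + 5 = 9, so c = 3.
Foci lie on the horizontal axis through the center: (h ± c, k).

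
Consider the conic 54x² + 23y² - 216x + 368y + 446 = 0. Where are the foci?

(2, -8 - √31) and (2, -8 + √31)

Group: 54(x² - 4x) + 23(y² + 16y) = -446
Complete the square: 54(x - 2)² + 23(y + 8)² = -446 + 216 + 1472 = 1242
Divide by 1242: (x - 2)²/23 + (y + 8)²/54 = 1
Ellipse, center (2, -8), major axis vertical; a² = 54, b² = 23.
c² = a² - b² = 54 - 23 = 31, so c = √31.
Foci lie on the vertical axis through the center: (h, k ± c).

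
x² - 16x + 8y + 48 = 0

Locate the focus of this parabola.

Only x is squared. Complete the square in x: (x - 8)² = -8(y - 2).
Vertex (8, 2); 4p = -8 so p = -2. Opens down.
Focus is p units from the vertex along the axis: (h, k + p).

(8, 0)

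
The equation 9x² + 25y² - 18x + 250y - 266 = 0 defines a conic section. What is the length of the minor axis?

12

Group: 9(x² - 2x) + 25(y² + 10y) = 266
Complete the square in x and y: 9(x - 1)² + 25(y + 5)² = 266 + 9 + 625 = 900
Divide through by 900 to get (x - 1)²/100 + (y + 5)²/36 = 1.
Ellipse, center (1, -5), major axis horizontal; a² = 100, b² = 36.
b² = 36 so b = 6; the minor axis has length 2b = 12.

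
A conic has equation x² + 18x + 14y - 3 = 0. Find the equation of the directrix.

Only x is squared. Complete the square in x: (x + 9)² = -14(y - 6).
Vertex (-9, 6); 4p = -14 so p = -7/2. Opens down.
Directrix is the horizontal line y = k − p = 6 − (-7/2) = 19/2.

y = 19/2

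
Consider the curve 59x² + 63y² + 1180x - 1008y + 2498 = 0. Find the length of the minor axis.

2√118

Collect terms: 59(x² + 20x) + 63(y² - 16y) = -2498
59(x + 10)² + 63(y - 8)² = -2498 + 5900 + 4032 = 7434
Dividing both sides by 7434: (x + 10)²/126 + (y - 8)²/118 = 1
Ellipse, center (-10, 8), major axis horizontal; a² = 126, b² = 118.
b² = 118 so b = √118; the minor axis has length 2b = 2√118.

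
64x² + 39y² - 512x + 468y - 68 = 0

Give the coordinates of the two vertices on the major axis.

(4, -14) and (4, 2)

Group the x- and y-terms: 64(x² - 8x) + 39(y² + 12y) = 68
Complete the square in x and y: 64(x - 4)² + 39(y + 6)² = 68 + 1024 + 1404 = 2496
Divide by 2496: (x - 4)²/39 + (y + 6)²/64 = 1
Ellipse, center (4, -6), major axis vertical; a² = 64, b² = 39.
a = 8. Vertices at (h, k ± a).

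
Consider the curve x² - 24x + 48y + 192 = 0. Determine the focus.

Only x is squared. Complete the square in x: (x - 12)² = -48(y + 1).
Vertex (12, -1); 4p = -48 so p = -12. Opens down.
Focus is p units from the vertex along the axis: (h, k + p).

(12, -13)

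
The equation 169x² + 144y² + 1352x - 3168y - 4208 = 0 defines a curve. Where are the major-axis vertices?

(-4, -2) and (-4, 24)

169(x² + 8x) + 144(y² - 22y) = 4208
Complete the square: 169(x + 4)² + 144(y - 11)² = 4208 + 2704 + 17424 = 24336
Divide by 24336: (x + 4)²/144 + (y - 11)²/169 = 1
Ellipse, center (-4, 11), major axis vertical; a² = 169, b² = 144.
a = 13. Vertices at (h, k ± a).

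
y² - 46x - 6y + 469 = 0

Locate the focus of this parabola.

Only y is squared. Complete the square in y: (y - 3)² = 46(x - 10).
Vertex (10, 3); 4p = 46 so p = 23/2. Opens right.
Focus is p units from the vertex along the axis: (h + p, k).

(43/2, 3)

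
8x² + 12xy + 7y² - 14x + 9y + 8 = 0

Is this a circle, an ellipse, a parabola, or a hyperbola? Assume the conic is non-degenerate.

ellipse

A = 8, B = 12, C = 7.
Discriminant B² − 4AC = 12² − 4·8·7 = -80.
B² − 4AC < 0 ⇒ ellipse.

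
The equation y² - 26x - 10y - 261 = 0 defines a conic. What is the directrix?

x = -35/2

Only y is squared. Complete the square in y: (y - 5)² = 26(x + 11).
Vertex (-11, 5); 4p = 26 so p = 13/2. Opens right.
Directrix is the vertical line x = h − p = -11 − (13/2) = -35/2.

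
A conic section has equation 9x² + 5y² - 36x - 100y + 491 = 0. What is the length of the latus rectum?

10/3

Group: 9(x² - 4x) + 5(y² - 20y) = -491
Complete the square: 9(x - 2)² + 5(y - 10)² = -491 + 36 + 500 = 45
Dividing both sides by 45: (x - 2)²/5 + (y - 10)²/9 = 1
Ellipse, center (2, 10), major axis vertical; a² = 9, b² = 5.
Latus rectum length = 2b²/a = 2·5/3 = 10/3.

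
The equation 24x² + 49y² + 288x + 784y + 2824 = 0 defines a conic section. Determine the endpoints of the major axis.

(-13, -8) and (1, -8)

Group the x- and y-terms: 24(x² + 12x) + 49(y² + 16y) = -2824
Complete the square in x and y: 24(x + 6)² + 49(y + 8)² = -2824 + 864 + 3136 = 1176
Divide through by 1176 to get (x + 6)²/49 + (y + 8)²/24 = 1.
Ellipse, center (-6, -8), major axis horizontal; a² = 49, b² = 24.
a = 7. Vertices at (h ± a, k).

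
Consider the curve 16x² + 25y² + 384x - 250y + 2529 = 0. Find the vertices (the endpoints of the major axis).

Collect terms: 16(x² + 24x) + 25(y² - 10y) = -2529
Complete the square: 16(x + 12)² + 25(y - 5)² = -2529 + 2304 + 625 = 400
Divide by 400: (x + 12)²/25 + (y - 5)²/16 = 1
Ellipse, center (-12, 5), major axis horizontal; a² = 25, b² = 16.
a = 5. Vertices at (h ± a, k).

(-17, 5) and (-7, 5)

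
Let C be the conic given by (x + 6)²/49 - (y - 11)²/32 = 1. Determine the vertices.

Center (-6, 11). The positive term is the x-term, so the transverse axis is horizontal; a² = 49, b² = 32.
a = 7. Vertices at (h ± a, k).

(-13, 11) and (1, 11)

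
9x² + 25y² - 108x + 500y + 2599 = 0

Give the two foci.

Collect terms: 9(x² - 12x) + 25(y² + 20y) = -2599
Complete the square: 9(x - 6)² + 25(y + 10)² = -2599 + 324 + 2500 = 225
Dividing both sides by 225: (x - 6)²/25 + (y + 10)²/9 = 1
Ellipse, center (6, -10), major axis horizontal; a² = 25, b² = 9.
c² = a² - b² = 25 - 9 = 16, so c = 4.
Foci lie on the horizontal axis through the center: (h ± c, k).

(2, -10) and (10, -10)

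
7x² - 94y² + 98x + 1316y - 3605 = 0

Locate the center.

(-7, 7)

Group the x- and y-terms: 7(x² + 14x) -94(y² - 14y) = 3605
7(x + 7)² -94(y - 7)² = 3605 + 343 - 4606 = -658
Divide through by -658 to get (y - 7)²/7 - (x + 7)²/94 = 1.
Hyperbola with center (-7, 7).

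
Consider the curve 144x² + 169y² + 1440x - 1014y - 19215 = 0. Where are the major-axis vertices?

Group the x- and y-terms: 144(x² + 10x) + 169(y² - 6y) = 19215
Complete the square: 144(x + 5)² + 169(y - 3)² = 19215 + 3600 + 1521 = 24336
Dividing both sides by 24336: (x + 5)²/169 + (y - 3)²/144 = 1
Ellipse, center (-5, 3), major axis horizontal; a² = 169, b² = 144.
a = 13. Vertices at (h ± a, k).

(-18, 3) and (8, 3)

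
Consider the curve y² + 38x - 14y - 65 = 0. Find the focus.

Only y is squared. Complete the square in y: (y - 7)² = -38(x - 3).
Vertex (3, 7); 4p = -38 so p = -19/2. Opens left.
Focus is p units from the vertex along the axis: (h + p, k).

(-13/2, 7)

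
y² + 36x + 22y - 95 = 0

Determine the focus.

Only y is squared. Complete the square in y: (y + 11)² = -36(x - 6).
Vertex (6, -11); 4p = -36 so p = -9. Opens left.
Focus is p units from the vertex along the axis: (h + p, k).

(-3, -11)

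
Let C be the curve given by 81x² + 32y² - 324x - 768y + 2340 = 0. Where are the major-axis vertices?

(2, 3) and (2, 21)

Rearranging, 81(x² - 4x) + 32(y² - 24y) = -2340.
81(x - 2)² + 32(y - 12)² = -2340 + 324 + 4608 = 2592
Divide through by 2592 to get (x - 2)²/32 + (y - 12)²/81 = 1.
Ellipse, center (2, 12), major axis vertical; a² = 81, b² = 32.
a = 9. Vertices at (h, k ± a).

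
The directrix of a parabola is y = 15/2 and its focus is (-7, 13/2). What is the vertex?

The vertex is the midpoint between the focus and the directrix along the axis of symmetry.
Axis is vertical (directrix is horizontal). Vertex y-coordinate = (13/2 + 15/2)/2 = 7; x-coordinate = -7.

(-7, 7)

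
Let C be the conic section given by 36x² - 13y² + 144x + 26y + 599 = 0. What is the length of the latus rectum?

13/3

Rearranging, 36(x² + 4x) -13(y² - 2y) = -599.
Complete the square: 36(x + 2)² -13(y - 1)² = -599 + 144 - 13 = -468
Dividing both sides by -468: (y - 1)²/36 - (x + 2)²/13 = 1
Hyperbola, center (-2, 1), transverse axis vertical; a² = 36, b² = 13.
Latus rectum length = 2b²/a = 2·13/6 = 13/3.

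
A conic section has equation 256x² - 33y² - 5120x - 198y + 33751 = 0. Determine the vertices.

Collect terms: 256(x² - 20x) -33(y² + 6y) = -33751
256(x - 10)² -33(y + 3)² = -33751 + 25600 - 297 = -8448
Divide by -8448: (y + 3)²/256 - (x - 10)²/33 = 1
Hyperbola, center (10, -3), transverse axis vertical; a² = 256, b² = 33.
a = 16. Vertices at (h, k ± a).

(10, -19) and (10, 13)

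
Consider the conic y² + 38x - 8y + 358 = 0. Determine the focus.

(-37/2, 4)

Only y is squared. Complete the square in y: (y - 4)² = -38(x + 9).
Vertex (-9, 4); 4p = -38 so p = -19/2. Opens left.
Focus is p units from the vertex along the axis: (h + p, k).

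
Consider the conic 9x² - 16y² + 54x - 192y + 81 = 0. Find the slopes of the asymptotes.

3/4 and -3/4

9(x² + 6x) -16(y² + 12y) = -81
Completing the square gives 9(x + 3)² -16(y + 6)² = -81 + 81 - 576 = -576.
Divide through by -576 to get (y + 6)²/36 - (x + 3)²/64 = 1.
Hyperbola, center (-3, -6), transverse axis vertical; a² = 36, b² = 64.
For a vertical hyperbola the asymptotes have slope ±a/b.
Here that is ±6/8 = ±3/4.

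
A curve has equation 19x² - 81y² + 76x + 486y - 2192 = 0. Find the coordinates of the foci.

Group: 19(x² + 4x) -81(y² - 6y) = 2192
Complete the square: 19(x + 2)² -81(y - 3)² = 2192 + 76 - 729 = 1539
Dividing both sides by 1539: (x + 2)²/81 - (y - 3)²/19 = 1
Hyperbola, center (-2, 3), transverse axis horizontal; a² = 81, b² = 19.
c² = a² + b² = 81 + 19 = 100, so c = 10.
Foci lie on the horizontal axis through the center: (h ± c, k).

(-12, 3) and (8, 3)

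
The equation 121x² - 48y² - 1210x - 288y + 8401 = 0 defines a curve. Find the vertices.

(5, -14) and (5, 8)

Rearranging, 121(x² - 10x) -48(y² + 6y) = -8401.
Complete the square in x and y: 121(x - 5)² -48(y + 3)² = -8401 + 3025 - 432 = -5808
Dividing both sides by -5808: (y + 3)²/121 - (x - 5)²/48 = 1
Hyperbola, center (5, -3), transverse axis vertical; a² = 121, b² = 48.
a = 11. Vertices at (h, k ± a).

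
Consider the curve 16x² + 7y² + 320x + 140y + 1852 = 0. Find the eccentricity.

Collect terms: 16(x² + 20x) + 7(y² + 20y) = -1852
Complete the square: 16(x + 10)² + 7(y + 10)² = -1852 + 1600 + 700 = 448
Divide by 448: (x + 10)²/28 + (y + 10)²/64 = 1
Ellipse, center (-10, -10), major axis vertical; a² = 64, b² = 28.
c² = a² - b² = 36, so c = 6.
e = c/a = 6/8 = 3/4.

e = 3/4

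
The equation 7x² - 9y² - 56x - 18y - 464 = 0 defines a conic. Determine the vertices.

(-5, -1) and (13, -1)

Collect terms: 7(x² - 8x) -9(y² + 2y) = 464
7(x - 4)² -9(y + 1)² = 464 + 112 - 9 = 567
Divide through by 567 to get (x - 4)²/81 - (y + 1)²/63 = 1.
Hyperbola, center (4, -1), transverse axis horizontal; a² = 81, b² = 63.
a = 9. Vertices at (h ± a, k).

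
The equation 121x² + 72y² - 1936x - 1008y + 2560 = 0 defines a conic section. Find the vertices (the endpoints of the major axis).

Group the x- and y-terms: 121(x² - 16x) + 72(y² - 14y) = -2560
Complete the square in x and y: 121(x - 8)² + 72(y - 7)² = -2560 + 7744 + 3528 = 8712
Divide by 8712: (x - 8)²/72 + (y - 7)²/121 = 1
Ellipse, center (8, 7), major axis vertical; a² = 121, b² = 72.
a = 11. Vertices at (h, k ± a).

(8, -4) and (8, 18)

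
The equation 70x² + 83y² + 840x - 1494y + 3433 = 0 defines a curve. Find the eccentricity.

Collect terms: 70(x² + 12x) + 83(y² - 18y) = -3433
Complete the square: 70(x + 6)² + 83(y - 9)² = -3433 + 2520 + 6723 = 5810
Dividing both sides by 5810: (x + 6)²/83 + (y - 9)²/70 = 1
Ellipse, center (-6, 9), major axis horizontal; a² = 83, b² = 70.
c² = a² - b² = 13, so c = √13.
e = c/a = √13/√83 = √1079/83.

e = √1079/83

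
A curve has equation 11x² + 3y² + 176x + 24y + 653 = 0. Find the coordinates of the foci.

Collect terms: 11(x² + 16x) + 3(y² + 8y) = -653
11(x + 8)² + 3(y + 4)² = -653 + 704 + 48 = 99
Dividing both sides by 99: (x + 8)²/9 + (y + 4)²/33 = 1
Ellipse, center (-8, -4), major axis vertical; a² = 33, b² = 9.
c² = a² - b² = 33 - 9 = 24, so c = 2√6.
Foci lie on the vertical axis through the center: (h, k ± c).

(-8, -4 - 2√6) and (-8, -4 + 2√6)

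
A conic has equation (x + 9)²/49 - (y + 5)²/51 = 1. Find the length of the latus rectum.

102/7

Center (-9, -5). The positive term is the x-term, so the transverse axis is horizontal; a² = 49, b² = 51.
Latus rectum length = 2b²/a = 2·51/7 = 102/7.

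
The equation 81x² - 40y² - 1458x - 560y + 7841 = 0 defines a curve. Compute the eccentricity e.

e = 11/9

81(x² - 18x) -40(y² + 14y) = -7841
81(x - 9)² -40(y + 7)² = -7841 + 6561 - 1960 = -3240
Dividing both sides by -3240: (y + 7)²/81 - (x - 9)²/40 = 1
Hyperbola, center (9, -7), transverse axis vertical; a² = 81, b² = 40.
c² = a² + b² = 121, so c = 11.
e = c/a = 11/9.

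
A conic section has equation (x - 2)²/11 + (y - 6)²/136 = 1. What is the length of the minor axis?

Center (2, 6). The larger denominator 136 sits under the y-term, so the major axis is vertical; a² = 136, b² = 11.
b² = 11 so b = √11; the minor axis has length 2b = 2√11.

2√11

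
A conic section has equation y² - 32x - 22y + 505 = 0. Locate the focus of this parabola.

Only y is squared. Complete the square in y: (y - 11)² = 32(x - 12).
Vertex (12, 11); 4p = 32 so p = 8. Opens right.
Focus is p units from the vertex along the axis: (h + p, k).

(20, 11)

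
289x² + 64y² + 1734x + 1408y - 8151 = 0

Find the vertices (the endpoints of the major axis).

Collect terms: 289(x² + 6x) + 64(y² + 22y) = 8151
Complete the square in x and y: 289(x + 3)² + 64(y + 11)² = 8151 + 2601 + 7744 = 18496
Dividing both sides by 18496: (x + 3)²/64 + (y + 11)²/289 = 1
Ellipse, center (-3, -11), major axis vertical; a² = 289, b² = 64.
a = 17. Vertices at (h, k ± a).

(-3, -28) and (-3, 6)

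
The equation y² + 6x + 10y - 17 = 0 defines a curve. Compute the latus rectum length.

Only y is squared. Complete the square in y: (y + 5)² = -6(x - 7).
Vertex (7, -5); 4p = -6 so p = -3/2. Opens left.
Latus rectum length = |4p| = 6.

6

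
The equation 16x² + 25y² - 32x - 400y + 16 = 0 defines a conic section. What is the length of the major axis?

20

16(x² - 2x) + 25(y² - 16y) = -16
16(x - 1)² + 25(y - 8)² = -16 + 16 + 1600 = 1600
Divide by 1600: (x - 1)²/100 + (y - 8)²/64 = 1
Ellipse, center (1, 8), major axis horizontal; a² = 100, b² = 64.
a² = 100 so a = 10; the major axis has length 2a = 20.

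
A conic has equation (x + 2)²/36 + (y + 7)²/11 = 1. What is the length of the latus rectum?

Center (-2, -7). The larger denominator 36 sits under the x-term, so the major axis is horizontal; a² = 36, b² = 11.
Latus rectum length = 2b²/a = 2·11/6 = 11/3.

11/3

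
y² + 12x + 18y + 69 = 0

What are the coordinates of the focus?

Only y is squared. Complete the square in y: (y + 9)² = -12(x - 1).
Vertex (1, -9); 4p = -12 so p = -3. Opens left.
Focus is p units from the vertex along the axis: (h + p, k).

(-2, -9)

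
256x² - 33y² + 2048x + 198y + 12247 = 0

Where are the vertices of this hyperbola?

Group: 256(x² + 8x) -33(y² - 6y) = -12247
256(x + 4)² -33(y - 3)² = -12247 + 4096 - 297 = -8448
Dividing both sides by -8448: (y - 3)²/256 - (x + 4)²/33 = 1
Hyperbola, center (-4, 3), transverse axis vertical; a² = 256, b² = 33.
a = 16. Vertices at (h, k ± a).

(-4, -13) and (-4, 19)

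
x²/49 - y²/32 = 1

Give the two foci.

(-9, 0) and (9, 0)

Center (0, 0). The positive term is the x-term, so the transverse axis is horizontal; a² = 49, b² = 32.
c² = a² + b² = 49 + 32 = 81, so c = 9.
Foci lie on the horizontal axis through the center: (h ± c, k).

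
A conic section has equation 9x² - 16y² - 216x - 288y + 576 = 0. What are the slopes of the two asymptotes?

3/4 and -3/4

Group: 9(x² - 24x) -16(y² + 18y) = -576
9(x - 12)² -16(y + 9)² = -576 + 1296 - 1296 = -576
Divide through by -576 to get (y + 9)²/36 - (x - 12)²/64 = 1.
Hyperbola, center (12, -9), transverse axis vertical; a² = 36, b² = 64.
For a vertical hyperbola the asymptotes have slope ±a/b.
Here that is ±6/8 = ±3/4.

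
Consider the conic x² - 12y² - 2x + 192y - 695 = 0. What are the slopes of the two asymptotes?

(x² - 2x) -12(y² - 16y) = 695
Complete the square in x and y: (x - 1)² -12(y - 8)² = 695 + 1 - 768 = -72
Divide by -72: (y - 8)²/6 - (x - 1)²/72 = 1
Hyperbola, center (1, 8), transverse axis vertical; a² = 6, b² = 72.
For a vertical hyperbola the asymptotes have slope ±a/b.
Here that is ±√6/6√2 = ±√3/6.

√3/6 and -√3/6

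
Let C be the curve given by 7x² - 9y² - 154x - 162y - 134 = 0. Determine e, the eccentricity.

e = 4/3

Group the x- and y-terms: 7(x² - 22x) -9(y² + 18y) = 134
Complete the square in x and y: 7(x - 11)² -9(y + 9)² = 134 + 847 - 729 = 252
Dividing both sides by 252: (x - 11)²/36 - (y + 9)²/28 = 1
Hyperbola, center (11, -9), transverse axis horizontal; a² = 36, b² = 28.
c² = a² + b² = 64, so c = 8.
e = c/a = 8/6 = 4/3.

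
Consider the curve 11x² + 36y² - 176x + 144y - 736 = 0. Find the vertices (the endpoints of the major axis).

(-4, -2) and (20, -2)

11(x² - 16x) + 36(y² + 4y) = 736
Completing the square gives 11(x - 8)² + 36(y + 2)² = 736 + 704 + 144 = 1584.
Divide by 1584: (x - 8)²/144 + (y + 2)²/44 = 1
Ellipse, center (8, -2), major axis horizontal; a² = 144, b² = 44.
a = 12. Vertices at (h ± a, k).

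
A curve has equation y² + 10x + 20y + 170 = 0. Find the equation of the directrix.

Only y is squared. Complete the square in y: (y + 10)² = -10(x + 7).
Vertex (-7, -10); 4p = -10 so p = -5/2. Opens left.
Directrix is the vertical line x = h − p = -7 − (-5/2) = -9/2.

x = -9/2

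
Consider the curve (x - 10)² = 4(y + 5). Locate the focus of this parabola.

(10, -4)

Vertex (10, -5); 4p = 4 so p = 1. Opens up.
Focus is p units from the vertex along the axis: (h, k + p).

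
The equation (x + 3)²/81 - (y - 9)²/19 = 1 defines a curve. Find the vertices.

Center (-3, 9). The positive term is the x-term, so the transverse axis is horizontal; a² = 81, b² = 19.
a = 9. Vertices at (h ± a, k).

(-12, 9) and (6, 9)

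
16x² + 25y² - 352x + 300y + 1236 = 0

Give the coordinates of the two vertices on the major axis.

Group: 16(x² - 22x) + 25(y² + 12y) = -1236
Complete the square: 16(x - 11)² + 25(y + 6)² = -1236 + 1936 + 900 = 1600
Divide by 1600: (x - 11)²/100 + (y + 6)²/64 = 1
Ellipse, center (11, -6), major axis horizontal; a² = 100, b² = 64.
a = 10. Vertices at (h ± a, k).

(1, -6) and (21, -6)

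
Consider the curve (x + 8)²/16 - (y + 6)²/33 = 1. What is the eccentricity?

e = 7/4

Center (-8, -6). The positive term is the x-term, so the transverse axis is horizontal; a² = 16, b² = 33.
c² = a² + b² = 49, so c = 7.
e = c/a = 7/4.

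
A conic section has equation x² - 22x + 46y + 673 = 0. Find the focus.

(11, -47/2)

Only x is squared. Complete the square in x: (x - 11)² = -46(y + 12).
Vertex (11, -12); 4p = -46 so p = -23/2. Opens down.
Focus is p units from the vertex along the axis: (h, k + p).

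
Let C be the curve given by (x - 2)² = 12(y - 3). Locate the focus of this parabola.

(2, 6)

Vertex (2, 3); 4p = 12 so p = 3. Opens up.
Focus is p units from the vertex along the axis: (h, k + p).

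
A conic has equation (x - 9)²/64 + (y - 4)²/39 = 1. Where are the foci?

(4, 4) and (14, 4)

Center (9, 4). The larger denominator 64 sits under the x-term, so the major axis is horizontal; a² = 64, b² = 39.
c² = a² - b² = 64 - 39 = 25, so c = 5.
Foci lie on the horizontal axis through the center: (h ± c, k).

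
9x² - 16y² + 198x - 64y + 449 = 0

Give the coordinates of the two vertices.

Collect terms: 9(x² + 22x) -16(y² + 4y) = -449
Complete the square: 9(x + 11)² -16(y + 2)² = -449 + 1089 - 64 = 576
Dividing both sides by 576: (x + 11)²/64 - (y + 2)²/36 = 1
Hyperbola, center (-11, -2), transverse axis horizontal; a² = 64, b² = 36.
a = 8. Vertices at (h ± a, k).

(-19, -2) and (-3, -2)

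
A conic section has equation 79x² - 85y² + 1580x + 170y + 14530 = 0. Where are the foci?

(-10, 1 - 2√41) and (-10, 1 + 2√41)

Group: 79(x² + 20x) -85(y² - 2y) = -14530
Complete the square in x and y: 79(x + 10)² -85(y - 1)² = -14530 + 7900 - 85 = -6715
Divide through by -6715 to get (y - 1)²/79 - (x + 10)²/85 = 1.
Hyperbola, center (-10, 1), transverse axis vertical; a² = 79, b² = 85.
c² = a² + b² = 79 + 85 = 164, so c = 2√41.
Foci lie on the vertical axis through the center: (h, k ± c).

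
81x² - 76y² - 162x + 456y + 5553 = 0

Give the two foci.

(1, 3 - √157) and (1, 3 + √157)

Group the x- and y-terms: 81(x² - 2x) -76(y² - 6y) = -5553
Complete the square in x and y: 81(x - 1)² -76(y - 3)² = -5553 + 81 - 684 = -6156
Dividing both sides by -6156: (y - 3)²/81 - (x - 1)²/76 = 1
Hyperbola, center (1, 3), transverse axis vertical; a² = 81, b² = 76.
c² = a² + b² = 81 + 76 = 157, so c = √157.
Foci lie on the vertical axis through the center: (h, k ± c).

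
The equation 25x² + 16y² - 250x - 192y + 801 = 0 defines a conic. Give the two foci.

Rearranging, 25(x² - 10x) + 16(y² - 12y) = -801.
25(x - 5)² + 16(y - 6)² = -801 + 625 + 576 = 400
Divide through by 400 to get (x - 5)²/16 + (y - 6)²/25 = 1.
Ellipse, center (5, 6), major axis vertical; a² = 25, b² = 16.
c² = a² - b² = 25 - 16 = 9, so c = 3.
Foci lie on the vertical axis through the center: (h, k ± c).

(5, 3) and (5, 9)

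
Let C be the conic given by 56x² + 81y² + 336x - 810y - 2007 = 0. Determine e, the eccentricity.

e = 5/9

Collect terms: 56(x² + 6x) + 81(y² - 10y) = 2007
Complete the square in x and y: 56(x + 3)² + 81(y - 5)² = 2007 + 504 + 2025 = 4536
Divide through by 4536 to get (x + 3)²/81 + (y - 5)²/56 = 1.
Ellipse, center (-3, 5), major axis horizontal; a² = 81, b² = 56.
c² = a² - b² = 25, so c = 5.
e = c/a = 5/9.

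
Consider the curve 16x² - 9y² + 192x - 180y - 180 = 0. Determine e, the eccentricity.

e = 5/4

Collect terms: 16(x² + 12x) -9(y² + 20y) = 180
Complete the square: 16(x + 6)² -9(y + 10)² = 180 + 576 - 900 = -144
Divide by -144: (y + 10)²/16 - (x + 6)²/9 = 1
Hyperbola, center (-6, -10), transverse axis vertical; a² = 16, b² = 9.
c² = a² + b² = 25, so c = 5.
e = c/a = 5/4.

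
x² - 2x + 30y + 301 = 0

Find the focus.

(1, -35/2)

Only x is squared. Complete the square in x: (x - 1)² = -30(y + 10).
Vertex (1, -10); 4p = -30 so p = -15/2. Opens down.
Focus is p units from the vertex along the axis: (h, k + p).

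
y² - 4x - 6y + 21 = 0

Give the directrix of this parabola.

Only y is squared. Complete the square in y: (y - 3)² = 4(x - 3).
Vertex (3, 3); 4p = 4 so p = 1. Opens right.
Directrix is the vertical line x = h − p = 3 − (1) = 2.

x = 2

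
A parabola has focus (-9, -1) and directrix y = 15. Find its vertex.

The vertex is the midpoint between the focus and the directrix along the axis of symmetry.
Axis is vertical (directrix is horizontal). Vertex y-coordinate = (-1 + 15)/2 = 7; x-coordinate = -9.

(-9, 7)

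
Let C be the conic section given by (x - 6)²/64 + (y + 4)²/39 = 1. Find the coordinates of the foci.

(1, -4) and (11, -4)

Center (6, -4). The larger denominator 64 sits under the x-term, so the major axis is horizontal; a² = 64, b² = 39.
c² = a² - b² = 64 - 39 = 25, so c = 5.
Foci lie on the horizontal axis through the center: (h ± c, k).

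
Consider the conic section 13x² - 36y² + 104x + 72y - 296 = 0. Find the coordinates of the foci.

(-11, 1) and (3, 1)

Group: 13(x² + 8x) -36(y² - 2y) = 296
13(x + 4)² -36(y - 1)² = 296 + 208 - 36 = 468
Divide by 468: (x + 4)²/36 - (y - 1)²/13 = 1
Hyperbola, center (-4, 1), transverse axis horizontal; a² = 36, b² = 13.
c² = a² + b² = 36 + 13 = 49, so c = 7.
Foci lie on the horizontal axis through the center: (h ± c, k).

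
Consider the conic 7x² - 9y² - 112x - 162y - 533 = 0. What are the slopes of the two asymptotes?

√7/3 and -√7/3

Group: 7(x² - 16x) -9(y² + 18y) = 533
Completing the square gives 7(x - 8)² -9(y + 9)² = 533 + 448 - 729 = 252.
Dividing both sides by 252: (x - 8)²/36 - (y + 9)²/28 = 1
Hyperbola, center (8, -9), transverse axis horizontal; a² = 36, b² = 28.
For a horizontal hyperbola the asymptotes have slope ±b/a.
Here that is ±2√7/6 = ±√7/3.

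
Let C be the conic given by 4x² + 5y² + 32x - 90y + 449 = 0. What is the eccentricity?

Rearranging, 4(x² + 8x) + 5(y² - 18y) = -449.
Complete the square in x and y: 4(x + 4)² + 5(y - 9)² = -449 + 64 + 405 = 20
Dividing both sides by 20: (x + 4)²/5 + (y - 9)²/4 = 1
Ellipse, center (-4, 9), major axis horizontal; a² = 5, b² = 4.
c² = a² - b² = 1, so c = 1.
e = c/a = 1/√5 = √5/5.

e = √5/5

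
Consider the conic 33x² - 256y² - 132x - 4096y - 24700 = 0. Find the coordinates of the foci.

33(x² - 4x) -256(y² + 16y) = 24700
Complete the square in x and y: 33(x - 2)² -256(y + 8)² = 24700 + 132 - 16384 = 8448
Divide through by 8448 to get (x - 2)²/256 - (y + 8)²/33 = 1.
Hyperbola, center (2, -8), transverse axis horizontal; a² = 256, b² = 33.
c² = a² + b² = 256 + 33 = 289, so c = 17.
Foci lie on the horizontal axis through the center: (h ± c, k).

(-15, -8) and (19, -8)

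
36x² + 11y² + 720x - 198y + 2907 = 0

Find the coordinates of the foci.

(-10, -1) and (-10, 19)

Group: 36(x² + 20x) + 11(y² - 18y) = -2907
36(x + 10)² + 11(y - 9)² = -2907 + 3600 + 891 = 1584
Dividing both sides by 1584: (x + 10)²/44 + (y - 9)²/144 = 1
Ellipse, center (-10, 9), major axis vertical; a² = 144, b² = 44.
c² = a² - b² = 144 - 44 = 100, so c = 10.
Foci lie on the vertical axis through the center: (h, k ± c).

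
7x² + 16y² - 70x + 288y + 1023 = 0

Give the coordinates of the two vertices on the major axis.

(-3, -9) and (13, -9)

Group the x- and y-terms: 7(x² - 10x) + 16(y² + 18y) = -1023
Complete the square: 7(x - 5)² + 16(y + 9)² = -1023 + 175 + 1296 = 448
Divide through by 448 to get (x - 5)²/64 + (y + 9)²/28 = 1.
Ellipse, center (5, -9), major axis horizontal; a² = 64, b² = 28.
a = 8. Vertices at (h ± a, k).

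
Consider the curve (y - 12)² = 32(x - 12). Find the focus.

Vertex (12, 12); 4p = 32 so p = 8. Opens right.
Focus is p units from the vertex along the axis: (h + p, k).

(20, 12)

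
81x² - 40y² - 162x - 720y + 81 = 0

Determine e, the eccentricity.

e = 11/9

Group: 81(x² - 2x) -40(y² + 18y) = -81
Completing the square gives 81(x - 1)² -40(y + 9)² = -81 + 81 - 3240 = -3240.
Dividing both sides by -3240: (y + 9)²/81 - (x - 1)²/40 = 1
Hyperbola, center (1, -9), transverse axis vertical; a² = 81, b² = 40.
c² = a² + b² = 121, so c = 11.
e = c/a = 11/9.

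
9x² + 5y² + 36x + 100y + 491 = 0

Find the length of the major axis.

9(x² + 4x) + 5(y² + 20y) = -491
Complete the square in x and y: 9(x + 2)² + 5(y + 10)² = -491 + 36 + 500 = 45
Dividing both sides by 45: (x + 2)²/5 + (y + 10)²/9 = 1
Ellipse, center (-2, -10), major axis vertical; a² = 9, b² = 5.
a² = 9 so a = 3; the major axis has length 2a = 6.

6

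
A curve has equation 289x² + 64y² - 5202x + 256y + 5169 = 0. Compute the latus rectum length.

Rearranging, 289(x² - 18x) + 64(y² + 4y) = -5169.
Completing the square gives 289(x - 9)² + 64(y + 2)² = -5169 + 23409 + 256 = 18496.
Dividing both sides by 18496: (x - 9)²/64 + (y + 2)²/289 = 1
Ellipse, center (9, -2), major axis vertical; a² = 289, b² = 64.
Latus rectum length = 2b²/a = 2·64/17 = 128/17.

128/17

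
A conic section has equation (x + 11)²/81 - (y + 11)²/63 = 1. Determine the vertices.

(-20, -11) and (-2, -11)

Center (-11, -11). The positive term is the x-term, so the transverse axis is horizontal; a² = 81, b² = 63.
a = 9. Vertices at (h ± a, k).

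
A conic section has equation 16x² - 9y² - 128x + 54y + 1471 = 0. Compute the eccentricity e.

e = 5/4

Rearranging, 16(x² - 8x) -9(y² - 6y) = -1471.
Complete the square: 16(x - 4)² -9(y - 3)² = -1471 + 256 - 81 = -1296
Divide through by -1296 to get (y - 3)²/144 - (x - 4)²/81 = 1.
Hyperbola, center (4, 3), transverse axis vertical; a² = 144, b² = 81.
c² = a² + b² = 225, so c = 15.
e = c/a = 15/12 = 5/4.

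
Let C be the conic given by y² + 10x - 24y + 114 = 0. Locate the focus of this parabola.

Only y is squared. Complete the square in y: (y - 12)² = -10(x - 3).
Vertex (3, 12); 4p = -10 so p = -5/2. Opens left.
Focus is p units from the vertex along the axis: (h + p, k).

(1/2, 12)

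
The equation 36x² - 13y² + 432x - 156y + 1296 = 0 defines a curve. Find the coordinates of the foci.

(-6, -13) and (-6, 1)

Group the x- and y-terms: 36(x² + 12x) -13(y² + 12y) = -1296
36(x + 6)² -13(y + 6)² = -1296 + 1296 - 468 = -468
Divide through by -468 to get (y + 6)²/36 - (x + 6)²/13 = 1.
Hyperbola, center (-6, -6), transverse axis vertical; a² = 36, b² = 13.
c² = a² + b² = 36 + 13 = 49, so c = 7.
Foci lie on the vertical axis through the center: (h, k ± c).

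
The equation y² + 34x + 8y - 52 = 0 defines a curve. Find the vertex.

(2, -4)

Only y is squared. Complete the square in y: (y + 4)² = -34(x - 2).
Vertex (2, -4); 4p = -34 so p = -17/2. Opens left.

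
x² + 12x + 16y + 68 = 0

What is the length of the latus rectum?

16

Only x is squared. Complete the square in x: (x + 6)² = -16(y + 2).
Vertex (-6, -2); 4p = -16 so p = -4. Opens down.
Latus rectum length = |4p| = 16.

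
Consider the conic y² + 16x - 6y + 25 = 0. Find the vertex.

Only y is squared. Complete the square in y: (y - 3)² = -16(x + 1).
Vertex (-1, 3); 4p = -16 so p = -4. Opens left.

(-1, 3)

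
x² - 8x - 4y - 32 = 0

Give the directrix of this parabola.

Only x is squared. Complete the square in x: (x - 4)² = 4(y + 12).
Vertex (4, -12); 4p = 4 so p = 1. Opens up.
Directrix is the horizontal line y = k − p = -12 − (1) = -13.

y = -13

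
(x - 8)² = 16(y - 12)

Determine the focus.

(8, 16)

Vertex (8, 12); 4p = 16 so p = 4. Opens up.
Focus is p units from the vertex along the axis: (h, k + p).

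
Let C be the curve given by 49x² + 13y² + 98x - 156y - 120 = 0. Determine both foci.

Group: 49(x² + 2x) + 13(y² - 12y) = 120
Completing the square gives 49(x + 1)² + 13(y - 6)² = 120 + 49 + 468 = 637.
Dividing both sides by 637: (x + 1)²/13 + (y - 6)²/49 = 1
Ellipse, center (-1, 6), major axis vertical; a² = 49, b² = 13.
c² = a² - b² = 49 - 13 = 36, so c = 6.
Foci lie on the vertical axis through the center: (h, k ± c).

(-1, 0) and (-1, 12)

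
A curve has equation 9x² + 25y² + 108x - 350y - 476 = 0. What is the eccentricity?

e = 4/5

9(x² + 12x) + 25(y² - 14y) = 476
Completing the square gives 9(x + 6)² + 25(y - 7)² = 476 + 324 + 1225 = 2025.
Divide through by 2025 to get (x + 6)²/225 + (y - 7)²/81 = 1.
Ellipse, center (-6, 7), major axis horizontal; a² = 225, b² = 81.
c² = a² - b² = 144, so c = 12.
e = c/a = 12/15 = 4/5.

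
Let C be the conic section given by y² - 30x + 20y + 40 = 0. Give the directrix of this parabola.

Only y is squared. Complete the square in y: (y + 10)² = 30(x + 2).
Vertex (-2, -10); 4p = 30 so p = 15/2. Opens right.
Directrix is the vertical line x = h − p = -2 − (15/2) = -19/2.

x = -19/2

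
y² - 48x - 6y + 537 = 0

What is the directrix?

x = -1

Only y is squared. Complete the square in y: (y - 3)² = 48(x - 11).
Vertex (11, 3); 4p = 48 so p = 12. Opens right.
Directrix is the vertical line x = h − p = 11 − (12) = -1.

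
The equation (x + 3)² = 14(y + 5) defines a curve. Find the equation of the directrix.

Vertex (-3, -5); 4p = 14 so p = 7/2. Opens up.
Directrix is the horizontal line y = k − p = -5 − (7/2) = -17/2.

y = -17/2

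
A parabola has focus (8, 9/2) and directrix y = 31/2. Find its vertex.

The vertex is the midpoint between the focus and the directrix along the axis of symmetry.
Axis is vertical (directrix is horizontal). Vertex y-coordinate = (9/2 + 31/2)/2 = 10; x-coordinate = 8.

(8, 10)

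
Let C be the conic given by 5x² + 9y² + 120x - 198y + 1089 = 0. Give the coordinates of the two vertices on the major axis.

(-24, 11) and (0, 11)

Group the x- and y-terms: 5(x² + 24x) + 9(y² - 22y) = -1089
Completing the square gives 5(x + 12)² + 9(y - 11)² = -1089 + 720 + 1089 = 720.
Divide by 720: (x + 12)²/144 + (y - 11)²/80 = 1
Ellipse, center (-12, 11), major axis horizontal; a² = 144, b² = 80.
a = 12. Vertices at (h ± a, k).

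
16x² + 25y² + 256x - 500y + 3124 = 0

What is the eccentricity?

e = 3/5

Group the x- and y-terms: 16(x² + 16x) + 25(y² - 20y) = -3124
Complete the square in x and y: 16(x + 8)² + 25(y - 10)² = -3124 + 1024 + 2500 = 400
Dividing both sides by 400: (x + 8)²/25 + (y - 10)²/16 = 1
Ellipse, center (-8, 10), major axis horizontal; a² = 25, b² = 16.
c² = a² - b² = 9, so c = 3.
e = c/a = 3/5.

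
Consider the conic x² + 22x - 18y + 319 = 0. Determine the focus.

(-11, 31/2)

Only x is squared. Complete the square in x: (x + 11)² = 18(y - 11).
Vertex (-11, 11); 4p = 18 so p = 9/2. Opens up.
Focus is p units from the vertex along the axis: (h, k + p).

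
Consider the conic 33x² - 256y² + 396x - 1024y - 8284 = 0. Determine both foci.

Group: 33(x² + 12x) -256(y² + 4y) = 8284
Completing the square gives 33(x + 6)² -256(y + 2)² = 8284 + 1188 - 1024 = 8448.
Dividing both sides by 8448: (x + 6)²/256 - (y + 2)²/33 = 1
Hyperbola, center (-6, -2), transverse axis horizontal; a² = 256, b² = 33.
c² = a² + b² = 256 + 33 = 289, so c = 17.
Foci lie on the horizontal axis through the center: (h ± c, k).

(-23, -2) and (11, -2)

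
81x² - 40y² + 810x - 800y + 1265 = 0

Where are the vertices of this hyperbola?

Group: 81(x² + 10x) -40(y² + 20y) = -1265
Completing the square gives 81(x + 5)² -40(y + 10)² = -1265 + 2025 - 4000 = -3240.
Divide through by -3240 to get (y + 10)²/81 - (x + 5)²/40 = 1.
Hyperbola, center (-5, -10), transverse axis vertical; a² = 81, b² = 40.
a = 9. Vertices at (h, k ± a).

(-5, -19) and (-5, -1)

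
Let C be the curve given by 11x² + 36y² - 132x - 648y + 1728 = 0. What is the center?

11(x² - 12x) + 36(y² - 18y) = -1728
Completing the square gives 11(x - 6)² + 36(y - 9)² = -1728 + 396 + 2916 = 1584.
Dividing both sides by 1584: (x - 6)²/144 + (y - 9)²/44 = 1
Ellipse with center (6, 9).

(6, 9)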